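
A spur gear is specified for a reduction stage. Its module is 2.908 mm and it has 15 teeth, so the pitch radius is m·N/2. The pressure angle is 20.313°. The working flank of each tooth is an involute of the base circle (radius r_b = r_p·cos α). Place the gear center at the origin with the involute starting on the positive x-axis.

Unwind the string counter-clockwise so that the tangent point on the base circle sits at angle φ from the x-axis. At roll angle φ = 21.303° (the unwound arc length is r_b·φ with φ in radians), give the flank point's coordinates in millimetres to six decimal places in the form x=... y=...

x=21.818918 y=0.345611

pitch radius r_p = m·N/2 = 2.908·15/2 = 21.810000
base radius r_b = r_p·cos α = 21.810000·cos 20.313° = 20.453640
roll angle φ = 21.303° = 0.37180749 rad
x = r_b·(cos φ + φ·sin φ) = 20.453640·(0.93167221 + 0.37180749·0.36330001) = 21.818918
y = r_b·(sin φ − φ·cos φ) = 20.453640·(0.36330001 − 0.37180749·0.93167221) = 0.345611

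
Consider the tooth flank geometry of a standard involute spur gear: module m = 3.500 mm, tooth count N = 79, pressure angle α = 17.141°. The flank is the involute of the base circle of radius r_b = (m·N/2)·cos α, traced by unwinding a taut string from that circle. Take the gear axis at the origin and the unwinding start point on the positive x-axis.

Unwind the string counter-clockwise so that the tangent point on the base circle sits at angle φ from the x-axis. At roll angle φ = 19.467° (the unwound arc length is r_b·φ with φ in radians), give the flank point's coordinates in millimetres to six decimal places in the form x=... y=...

x=139.515889 y=1.707338

pitch radius r_p = m·N/2 = 3.500·79/2 = 138.250000
base radius r_b = r_p·cos α = 138.250000·cos 17.141° = 132.109261
roll angle φ = 19.467° = 0.33976325 rad
x = r_b·(cos φ + φ·sin φ) = 132.109261·(0.94283359 + 0.33976325·0.33326388) = 139.515889
y = r_b·(sin φ − φ·cos φ) = 132.109261·(0.33326388 − 0.33976325·0.94283359) = 1.707338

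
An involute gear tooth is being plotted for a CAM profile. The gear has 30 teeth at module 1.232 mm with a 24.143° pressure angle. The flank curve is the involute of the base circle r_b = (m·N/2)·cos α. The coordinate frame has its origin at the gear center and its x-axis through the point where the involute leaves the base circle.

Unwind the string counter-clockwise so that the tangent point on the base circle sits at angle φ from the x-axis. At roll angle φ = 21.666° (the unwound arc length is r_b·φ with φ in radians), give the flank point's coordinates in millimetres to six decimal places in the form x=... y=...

pitch radius r_p = m·N/2 = 1.232·30/2 = 18.480000
base radius r_b = r_p·cos α = 18.480000·cos 24.143° = 16.863508
roll angle φ = 21.666° = 0.37814304 rad
x = r_b·(cos φ + φ·sin φ) = 16.863508·(0.92935182 + 0.37814304·0.36919533) = 18.026423
y = r_b·(sin φ − φ·cos φ) = 16.863508·(0.36919533 − 0.37814304·0.92935182) = 0.299621

x=18.026423 y=0.299621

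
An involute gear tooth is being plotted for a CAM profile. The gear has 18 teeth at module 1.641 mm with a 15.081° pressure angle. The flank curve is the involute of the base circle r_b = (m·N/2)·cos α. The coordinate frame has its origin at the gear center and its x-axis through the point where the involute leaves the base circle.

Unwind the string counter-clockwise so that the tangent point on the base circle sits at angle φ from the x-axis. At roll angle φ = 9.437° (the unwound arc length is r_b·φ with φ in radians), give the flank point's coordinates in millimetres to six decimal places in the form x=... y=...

pitch radius r_p = m·N/2 = 1.641·18/2 = 14.769000
base radius r_b = r_p·cos α = 14.769000·cos 15.081° = 14.260340
roll angle φ = 9.437° = 0.16470672 rad
x = r_b·(cos φ + φ·sin φ) = 14.260340·(0.98646648 + 0.16470672·0.16396303) = 14.452460
y = r_b·(sin φ − φ·cos φ) = 14.260340·(0.16396303 − 0.16470672·0.98646648) = 0.021182

x=14.452460 y=0.021182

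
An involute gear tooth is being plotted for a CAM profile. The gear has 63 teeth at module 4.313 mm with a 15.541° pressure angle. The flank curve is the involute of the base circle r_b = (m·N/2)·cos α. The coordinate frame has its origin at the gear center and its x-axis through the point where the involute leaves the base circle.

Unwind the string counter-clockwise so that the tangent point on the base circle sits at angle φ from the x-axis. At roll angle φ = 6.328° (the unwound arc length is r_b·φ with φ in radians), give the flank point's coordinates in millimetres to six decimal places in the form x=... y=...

pitch radius r_p = m·N/2 = 4.313·63/2 = 135.859500
base radius r_b = r_p·cos α = 135.859500·cos 15.541° = 130.892337
roll angle φ = 6.328° = 0.11044444 rad
x = r_b·(cos φ + φ·sin φ) = 130.892337·(0.99390721 + 0.11044444·0.11022004) = 131.688215
y = r_b·(sin φ − φ·cos φ) = 130.892337·(0.11022004 − 0.11044444·0.99390721) = 0.058708

x=131.688215 y=0.058708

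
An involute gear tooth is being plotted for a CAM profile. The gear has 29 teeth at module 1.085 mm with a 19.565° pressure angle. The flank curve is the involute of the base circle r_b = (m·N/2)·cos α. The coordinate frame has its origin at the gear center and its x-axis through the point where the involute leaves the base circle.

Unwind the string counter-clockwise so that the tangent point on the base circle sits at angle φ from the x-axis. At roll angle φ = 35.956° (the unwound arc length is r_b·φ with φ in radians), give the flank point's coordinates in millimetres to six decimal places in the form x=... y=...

x=17.461994 y=1.173799

pitch radius r_p = m·N/2 = 1.085·29/2 = 15.732500
base radius r_b = r_p·cos α = 15.732500·cos 19.565° = 14.824140
roll angle φ = 35.956° = 0.62755059 rad
x = r_b·(cos φ + φ·sin φ) = 14.824140·(0.80946814 + 0.62755059·0.58716380) = 17.461994
y = r_b·(sin φ − φ·cos φ) = 14.824140·(0.58716380 − 0.62755059·0.80946814) = 1.173799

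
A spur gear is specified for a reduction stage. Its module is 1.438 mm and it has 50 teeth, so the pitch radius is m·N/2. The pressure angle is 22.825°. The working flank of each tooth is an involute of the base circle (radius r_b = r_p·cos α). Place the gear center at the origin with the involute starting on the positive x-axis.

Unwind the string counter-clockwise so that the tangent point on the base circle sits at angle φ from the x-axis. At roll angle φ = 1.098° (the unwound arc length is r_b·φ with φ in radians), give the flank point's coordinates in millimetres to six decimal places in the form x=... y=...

pitch radius r_p = m·N/2 = 1.438·50/2 = 35.950000
base radius r_b = r_p·cos α = 35.950000·cos 22.825° = 33.134899
roll angle φ = 1.098° = 0.01916372 rad
x = r_b·(cos φ + φ·sin φ) = 33.134899·(0.99981638 + 0.01916372·0.01916254) = 33.140982
y = r_b·(sin φ − φ·cos φ) = 33.134899·(0.01916254 − 0.01916372·0.99981638) = 0.000078

x=33.140982 y=0.000078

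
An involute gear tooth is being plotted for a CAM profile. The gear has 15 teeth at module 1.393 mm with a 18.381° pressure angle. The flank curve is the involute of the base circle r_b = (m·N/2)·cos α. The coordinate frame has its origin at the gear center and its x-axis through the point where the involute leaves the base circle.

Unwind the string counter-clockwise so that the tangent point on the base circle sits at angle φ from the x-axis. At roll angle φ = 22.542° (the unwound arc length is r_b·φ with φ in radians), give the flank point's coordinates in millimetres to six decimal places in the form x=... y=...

pitch radius r_p = m·N/2 = 1.393·15/2 = 10.447500
base radius r_b = r_p·cos α = 10.447500·cos 18.381° = 9.914475
roll angle φ = 22.542° = 0.39343212 rad
x = r_b·(cos φ + φ·sin φ) = 9.914475·(0.92359876 + 0.39343212·0.38336057) = 10.652361
y = r_b·(sin φ − φ·cos φ) = 9.914475·(0.38336057 − 0.39343212·0.92359876) = 0.198162

x=10.652361 y=0.198162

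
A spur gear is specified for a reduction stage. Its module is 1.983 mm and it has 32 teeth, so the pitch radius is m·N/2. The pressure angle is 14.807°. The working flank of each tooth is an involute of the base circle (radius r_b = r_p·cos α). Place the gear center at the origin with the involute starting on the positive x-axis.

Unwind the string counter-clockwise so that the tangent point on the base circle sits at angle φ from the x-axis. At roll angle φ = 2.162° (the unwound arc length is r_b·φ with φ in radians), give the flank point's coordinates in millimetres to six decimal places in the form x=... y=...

pitch radius r_p = m·N/2 = 1.983·32/2 = 31.728000
base radius r_b = r_p·cos α = 31.728000·cos 14.807° = 30.674382
roll angle φ = 2.162° = 0.03773402 rad
x = r_b·(cos φ + φ·sin φ) = 30.674382·(0.99928816 + 0.03773402·0.03772506) = 30.696212
y = r_b·(sin φ − φ·cos φ) = 30.674382·(0.03772506 − 0.03773402·0.99928816) = 0.000549

x=30.696212 y=0.000549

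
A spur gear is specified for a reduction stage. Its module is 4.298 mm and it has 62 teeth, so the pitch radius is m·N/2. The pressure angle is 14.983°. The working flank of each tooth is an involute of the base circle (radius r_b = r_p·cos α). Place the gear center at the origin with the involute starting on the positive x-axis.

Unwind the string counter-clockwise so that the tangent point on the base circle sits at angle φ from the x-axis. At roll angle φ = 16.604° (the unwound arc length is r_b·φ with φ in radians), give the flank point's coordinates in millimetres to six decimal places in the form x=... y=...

x=133.999824 y=1.035390

pitch radius r_p = m·N/2 = 4.298·62/2 = 133.238000
base radius r_b = r_p·cos α = 133.238000·cos 14.983° = 128.708251
roll angle φ = 16.604° = 0.28979447 rad
x = r_b·(cos φ + φ·sin φ) = 128.708251·(0.95830263 + 0.28979447·0.28575527) = 133.999824
y = r_b·(sin φ − φ·cos φ) = 128.708251·(0.28575527 − 0.28979447·0.95830263) = 1.035390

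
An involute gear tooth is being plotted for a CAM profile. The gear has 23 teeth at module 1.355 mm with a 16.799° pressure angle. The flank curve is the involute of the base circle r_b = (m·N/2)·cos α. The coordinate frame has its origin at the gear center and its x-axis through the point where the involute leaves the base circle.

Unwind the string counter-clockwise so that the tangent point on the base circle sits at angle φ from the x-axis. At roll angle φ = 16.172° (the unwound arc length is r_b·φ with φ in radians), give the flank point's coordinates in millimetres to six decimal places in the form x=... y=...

x=15.499949 y=0.110926

pitch radius r_p = m·N/2 = 1.355·23/2 = 15.582500
base radius r_b = r_p·cos α = 15.582500·cos 16.799° = 14.917510
roll angle φ = 16.172° = 0.28225465 rad
x = r_b·(cos φ + φ·sin φ) = 14.917510·(0.96042991 + 0.28225465·0.27852178) = 15.499949
y = r_b·(sin φ − φ·cos φ) = 14.917510·(0.27852178 − 0.28225465·0.96042991) = 0.110926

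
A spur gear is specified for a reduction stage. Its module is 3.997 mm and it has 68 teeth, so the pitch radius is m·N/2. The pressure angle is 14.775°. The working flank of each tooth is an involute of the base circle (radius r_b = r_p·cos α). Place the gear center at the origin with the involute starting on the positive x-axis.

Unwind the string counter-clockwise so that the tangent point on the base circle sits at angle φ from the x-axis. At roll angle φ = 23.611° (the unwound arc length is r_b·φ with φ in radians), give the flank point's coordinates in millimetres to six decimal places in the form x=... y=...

x=142.092686 y=3.013500

pitch radius r_p = m·N/2 = 3.997·68/2 = 135.898000
base radius r_b = r_p·cos α = 135.898000·cos 14.775° = 131.404499
roll angle φ = 23.611° = 0.41208969 rad
x = r_b·(cos φ + φ·sin φ) = 131.404499·(0.91628585 + 0.41208969·0.40052495) = 142.092686
y = r_b·(sin φ − φ·cos φ) = 131.404499·(0.40052495 − 0.41208969·0.91628585) = 3.013500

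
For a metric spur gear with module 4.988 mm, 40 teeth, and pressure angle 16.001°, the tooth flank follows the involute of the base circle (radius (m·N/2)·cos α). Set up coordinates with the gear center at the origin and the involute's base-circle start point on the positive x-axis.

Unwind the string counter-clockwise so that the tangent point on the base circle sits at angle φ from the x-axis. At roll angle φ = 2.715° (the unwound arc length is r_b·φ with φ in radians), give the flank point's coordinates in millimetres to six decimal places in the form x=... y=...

pitch radius r_p = m·N/2 = 4.988·40/2 = 99.760000
base radius r_b = r_p·cos α = 99.760000·cos 16.001° = 95.894987
roll angle φ = 2.715° = 0.04738569 rad
x = r_b·(cos φ + φ·sin φ) = 95.894987·(0.99887751 + 0.04738569·0.04736796) = 96.002588
y = r_b·(sin φ − φ·cos φ) = 95.894987·(0.04736796 − 0.04738569·0.99887751) = 0.003400

x=96.002588 y=0.003400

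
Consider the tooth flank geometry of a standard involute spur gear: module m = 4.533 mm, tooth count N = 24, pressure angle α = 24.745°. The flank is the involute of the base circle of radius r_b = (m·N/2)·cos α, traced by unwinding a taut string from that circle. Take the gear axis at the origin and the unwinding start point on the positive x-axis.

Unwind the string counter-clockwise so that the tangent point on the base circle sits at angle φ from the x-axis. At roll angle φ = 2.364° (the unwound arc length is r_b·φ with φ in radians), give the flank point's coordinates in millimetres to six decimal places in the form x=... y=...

x=49.443375 y=0.001156

pitch radius r_p = m·N/2 = 4.533·24/2 = 54.396000
base radius r_b = r_p·cos α = 54.396000·cos 24.745° = 49.401343
roll angle φ = 2.364° = 0.04125958 rad
x = r_b·(cos φ + φ·sin φ) = 49.401343·(0.99914894 + 0.04125958·0.04124788) = 49.443375
y = r_b·(sin φ − φ·cos φ) = 49.401343·(0.04124788 − 0.04125958·0.99914894) = 0.001156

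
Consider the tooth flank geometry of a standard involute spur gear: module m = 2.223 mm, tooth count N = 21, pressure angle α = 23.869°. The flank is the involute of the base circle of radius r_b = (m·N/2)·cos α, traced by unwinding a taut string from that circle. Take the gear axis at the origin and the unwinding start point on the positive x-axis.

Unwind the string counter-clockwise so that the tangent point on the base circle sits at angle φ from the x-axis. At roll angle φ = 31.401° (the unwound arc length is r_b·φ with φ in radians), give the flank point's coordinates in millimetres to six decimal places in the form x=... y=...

x=24.314064 y=1.136423

pitch radius r_p = m·N/2 = 2.223·21/2 = 23.341500
base radius r_b = r_p·cos α = 23.341500·cos 23.869° = 21.345172
roll angle φ = 31.401° = 0.54805084 rad
x = r_b·(cos φ + φ·sin φ) = 21.345172·(0.85354170 + 0.54805084·0.52102453) = 24.314064
y = r_b·(sin φ − φ·cos φ) = 21.345172·(0.52102453 − 0.54805084·0.85354170) = 1.136423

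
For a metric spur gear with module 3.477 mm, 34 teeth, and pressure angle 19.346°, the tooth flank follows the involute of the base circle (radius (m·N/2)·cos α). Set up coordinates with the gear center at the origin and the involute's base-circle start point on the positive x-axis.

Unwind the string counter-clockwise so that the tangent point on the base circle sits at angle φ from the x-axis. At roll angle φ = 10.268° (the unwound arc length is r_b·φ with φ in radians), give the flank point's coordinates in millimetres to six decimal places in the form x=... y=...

x=56.659838 y=0.106656

pitch radius r_p = m·N/2 = 3.477·34/2 = 59.109000
base radius r_b = r_p·cos α = 59.109000·cos 19.346° = 55.771428
roll angle φ = 10.268° = 0.17921041 rad
x = r_b·(cos φ + φ·sin φ) = 55.771428·(0.98398475 + 0.17921041·0.17825268) = 56.659838
y = r_b·(sin φ − φ·cos φ) = 55.771428·(0.17825268 − 0.17921041·0.98398475) = 0.106656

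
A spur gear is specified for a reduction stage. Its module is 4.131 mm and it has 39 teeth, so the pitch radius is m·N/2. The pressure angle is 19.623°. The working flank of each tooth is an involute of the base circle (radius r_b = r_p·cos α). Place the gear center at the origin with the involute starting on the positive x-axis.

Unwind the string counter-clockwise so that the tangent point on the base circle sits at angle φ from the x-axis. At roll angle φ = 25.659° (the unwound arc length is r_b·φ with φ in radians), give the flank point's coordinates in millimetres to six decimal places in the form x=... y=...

x=83.107532 y=2.226384

pitch radius r_p = m·N/2 = 4.131·39/2 = 80.554500
base radius r_b = r_p·cos α = 80.554500·cos 19.623° = 75.876114
roll angle φ = 25.659° = 0.44783403 rad
x = r_b·(cos φ + φ·sin φ) = 75.876114·(0.90138711 + 0.44783403·0.43301418) = 83.107532
y = r_b·(sin φ − φ·cos φ) = 75.876114·(0.43301418 − 0.44783403·0.90138711) = 2.226384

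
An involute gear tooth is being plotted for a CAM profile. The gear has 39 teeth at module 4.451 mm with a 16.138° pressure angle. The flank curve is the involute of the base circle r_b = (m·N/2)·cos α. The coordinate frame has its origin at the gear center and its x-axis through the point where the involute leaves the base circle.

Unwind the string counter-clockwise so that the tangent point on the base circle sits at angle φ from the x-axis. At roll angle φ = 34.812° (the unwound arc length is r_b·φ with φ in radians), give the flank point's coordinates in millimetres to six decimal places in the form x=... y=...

x=97.372136 y=6.006376

pitch radius r_p = m·N/2 = 4.451·39/2 = 86.794500
base radius r_b = r_p·cos α = 86.794500·cos 16.138° = 83.374365
roll angle φ = 34.812° = 0.60758402 rad
x = r_b·(cos φ + φ·sin φ) = 83.374365·(0.82102966 + 0.60758402·0.57088554) = 97.372136
y = r_b·(sin φ − φ·cos φ) = 83.374365·(0.57088554 − 0.60758402·0.82102966) = 6.006376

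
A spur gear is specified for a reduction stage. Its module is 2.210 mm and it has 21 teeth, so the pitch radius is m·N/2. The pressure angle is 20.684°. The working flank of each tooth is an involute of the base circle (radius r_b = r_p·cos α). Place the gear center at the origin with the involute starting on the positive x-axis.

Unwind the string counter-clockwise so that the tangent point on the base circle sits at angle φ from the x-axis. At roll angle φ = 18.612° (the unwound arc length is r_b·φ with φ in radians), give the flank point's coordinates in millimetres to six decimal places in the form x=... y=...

x=22.824626 y=0.245440

pitch radius r_p = m·N/2 = 2.210·21/2 = 23.205000
base radius r_b = r_p·cos α = 23.205000·cos 20.684° = 21.709268
roll angle φ = 18.612° = 0.32484068 rad
x = r_b·(cos φ + φ·sin φ) = 21.709268·(0.94770159 + 0.32484068·0.31915780) = 22.824626
y = r_b·(sin φ − φ·cos φ) = 21.709268·(0.31915780 − 0.32484068·0.94770159) = 0.245440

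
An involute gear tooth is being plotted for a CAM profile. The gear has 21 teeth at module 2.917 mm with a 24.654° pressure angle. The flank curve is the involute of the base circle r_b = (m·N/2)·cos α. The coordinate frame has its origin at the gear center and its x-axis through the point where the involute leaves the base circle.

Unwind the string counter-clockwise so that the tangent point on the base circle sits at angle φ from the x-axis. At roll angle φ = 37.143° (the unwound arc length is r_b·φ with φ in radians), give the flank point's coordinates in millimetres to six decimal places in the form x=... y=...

x=33.085338 y=2.423228

pitch radius r_p = m·N/2 = 2.917·21/2 = 30.628500
base radius r_b = r_p·cos α = 30.628500·cos 24.654° = 27.836509
roll angle φ = 37.143° = 0.64826764 rad
x = r_b·(cos φ + φ·sin φ) = 27.836509·(0.79713100 + 0.64826764·0.60380640) = 33.085338
y = r_b·(sin φ − φ·cos φ) = 27.836509·(0.60380640 − 0.64826764·0.79713100) = 2.423228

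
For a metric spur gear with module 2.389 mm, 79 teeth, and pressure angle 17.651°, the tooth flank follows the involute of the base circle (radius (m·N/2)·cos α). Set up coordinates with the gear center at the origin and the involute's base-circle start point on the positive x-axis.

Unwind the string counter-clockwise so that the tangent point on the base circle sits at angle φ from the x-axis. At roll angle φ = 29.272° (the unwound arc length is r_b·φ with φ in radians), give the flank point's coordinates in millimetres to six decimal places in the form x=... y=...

x=100.903591 y=3.893678

pitch radius r_p = m·N/2 = 2.389·79/2 = 94.365500
base radius r_b = r_p·cos α = 94.365500·cos 17.651° = 89.922880
roll angle φ = 29.272° = 0.51089278 rad
x = r_b·(cos φ + φ·sin φ) = 89.922880·(0.87230833 + 0.51089278·0.48895622) = 100.903591
y = r_b·(sin φ − φ·cos φ) = 89.922880·(0.48895622 − 0.51089278·0.87230833) = 3.893678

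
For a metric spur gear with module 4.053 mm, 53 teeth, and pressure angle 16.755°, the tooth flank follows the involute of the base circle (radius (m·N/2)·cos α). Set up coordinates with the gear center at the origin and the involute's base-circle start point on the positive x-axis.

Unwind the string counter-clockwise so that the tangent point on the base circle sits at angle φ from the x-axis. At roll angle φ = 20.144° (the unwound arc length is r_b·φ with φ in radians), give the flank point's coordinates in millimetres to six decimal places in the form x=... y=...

x=109.005909 y=1.471474

pitch radius r_p = m·N/2 = 4.053·53/2 = 107.404500
base radius r_b = r_p·cos α = 107.404500·cos 16.755° = 102.844772
roll angle φ = 20.144° = 0.35157912 rad
x = r_b·(cos φ + φ·sin φ) = 102.844772·(0.93883006 + 0.35157912·0.34438077) = 109.005909
y = r_b·(sin φ − φ·cos φ) = 102.844772·(0.34438077 − 0.35157912·0.93883006) = 1.471474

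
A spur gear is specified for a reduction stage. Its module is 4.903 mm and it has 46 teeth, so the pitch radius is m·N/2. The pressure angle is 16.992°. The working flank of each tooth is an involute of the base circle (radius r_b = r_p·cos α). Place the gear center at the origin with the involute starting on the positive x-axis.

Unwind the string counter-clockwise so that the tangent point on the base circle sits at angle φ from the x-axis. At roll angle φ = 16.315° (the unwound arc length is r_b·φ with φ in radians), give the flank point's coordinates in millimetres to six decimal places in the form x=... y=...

x=112.130138 y=0.823287

pitch radius r_p = m·N/2 = 4.903·46/2 = 112.769000
base radius r_b = r_p·cos α = 112.769000·cos 16.992° = 107.846134
roll angle φ = 16.315° = 0.28475047 rad
x = r_b·(cos φ + φ·sin φ) = 107.846134·(0.95973178 + 0.28475047·0.28091798) = 112.130138
y = r_b·(sin φ − φ·cos φ) = 107.846134·(0.28091798 − 0.28475047·0.95973178) = 0.823287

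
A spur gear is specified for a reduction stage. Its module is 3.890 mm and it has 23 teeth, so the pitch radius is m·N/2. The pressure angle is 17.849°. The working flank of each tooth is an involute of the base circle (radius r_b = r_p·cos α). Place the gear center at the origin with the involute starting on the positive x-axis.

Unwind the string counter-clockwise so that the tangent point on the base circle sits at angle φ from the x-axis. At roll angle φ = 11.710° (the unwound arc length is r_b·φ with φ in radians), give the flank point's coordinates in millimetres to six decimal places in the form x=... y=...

x=43.461861 y=0.120668

pitch radius r_p = m·N/2 = 3.890·23/2 = 44.735000
base radius r_b = r_p·cos α = 44.735000·cos 17.849° = 42.581798
roll angle φ = 11.710° = 0.20437806 rad
x = r_b·(cos φ + φ·sin φ) = 42.581798·(0.97918740 + 0.20437806·0.20295820) = 43.461861
y = r_b·(sin φ − φ·cos φ) = 42.581798·(0.20295820 − 0.20437806·0.97918740) = 0.120668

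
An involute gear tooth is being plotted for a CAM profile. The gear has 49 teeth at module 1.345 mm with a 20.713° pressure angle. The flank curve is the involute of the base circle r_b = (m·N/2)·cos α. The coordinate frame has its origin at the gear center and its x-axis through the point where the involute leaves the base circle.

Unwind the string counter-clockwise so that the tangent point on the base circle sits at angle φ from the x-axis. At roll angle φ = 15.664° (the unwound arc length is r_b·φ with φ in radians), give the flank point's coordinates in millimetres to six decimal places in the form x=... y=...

pitch radius r_p = m·N/2 = 1.345·49/2 = 32.952500
base radius r_b = r_p·cos α = 32.952500·cos 20.713° = 30.822576
roll angle φ = 15.664° = 0.27338837 rad
x = r_b·(cos φ + φ·sin φ) = 30.822576·(0.96286158 + 0.27338837·0.26999552) = 31.953000
y = r_b·(sin φ − φ·cos φ) = 30.822576·(0.26999552 − 0.27338837·0.96286158) = 0.208372

x=31.953000 y=0.208372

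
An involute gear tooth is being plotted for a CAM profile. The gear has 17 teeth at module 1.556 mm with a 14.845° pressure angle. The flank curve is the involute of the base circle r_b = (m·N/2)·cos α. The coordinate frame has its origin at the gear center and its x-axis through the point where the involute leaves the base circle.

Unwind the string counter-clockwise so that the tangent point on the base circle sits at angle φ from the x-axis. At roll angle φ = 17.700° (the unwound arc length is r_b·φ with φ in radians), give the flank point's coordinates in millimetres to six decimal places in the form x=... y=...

pitch radius r_p = m·N/2 = 1.556·17/2 = 13.226000
base radius r_b = r_p·cos α = 13.226000·cos 14.845° = 12.784549
roll angle φ = 17.700° = 0.30892328 rad
x = r_b·(cos φ + φ·sin φ) = 12.784549·(0.95266148 + 0.30892328·0.30403306) = 13.380109
y = r_b·(sin φ − φ·cos φ) = 12.784549·(0.30403306 − 0.30892328·0.95266148) = 0.124442

x=13.380109 y=0.124442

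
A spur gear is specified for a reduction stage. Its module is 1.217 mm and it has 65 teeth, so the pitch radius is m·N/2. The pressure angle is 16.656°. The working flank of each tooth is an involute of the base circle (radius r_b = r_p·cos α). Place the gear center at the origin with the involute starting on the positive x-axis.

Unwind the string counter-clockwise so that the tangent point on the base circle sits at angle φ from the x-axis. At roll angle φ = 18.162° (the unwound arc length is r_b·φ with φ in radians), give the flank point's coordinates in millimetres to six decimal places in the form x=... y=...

x=39.749190 y=0.398282

pitch radius r_p = m·N/2 = 1.217·65/2 = 39.552500
base radius r_b = r_p·cos α = 39.552500·cos 16.656° = 37.892991
roll angle φ = 18.162° = 0.31698670 rad
x = r_b·(cos φ + φ·sin φ) = 37.892991·(0.95017899 + 0.31698670·0.31170480) = 39.749190
y = r_b·(sin φ − φ·cos φ) = 37.892991·(0.31170480 − 0.31698670·0.95017899) = 0.398282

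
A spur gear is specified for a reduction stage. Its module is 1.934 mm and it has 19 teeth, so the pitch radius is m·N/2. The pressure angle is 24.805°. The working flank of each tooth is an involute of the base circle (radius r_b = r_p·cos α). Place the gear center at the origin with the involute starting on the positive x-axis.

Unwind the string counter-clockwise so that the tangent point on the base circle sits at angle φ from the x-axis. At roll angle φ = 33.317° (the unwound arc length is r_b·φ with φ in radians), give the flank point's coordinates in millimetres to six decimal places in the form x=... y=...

pitch radius r_p = m·N/2 = 1.934·19/2 = 18.373000
base radius r_b = r_p·cos α = 18.373000·cos 24.805° = 16.677923
roll angle φ = 33.317° = 0.58149135 rad
x = r_b·(cos φ + φ·sin φ) = 16.677923·(0.83564443 + 0.58149135·0.54927078) = 19.263679
y = r_b·(sin φ − φ·cos φ) = 16.677923·(0.54927078 − 0.58149135·0.83564443) = 1.056559

x=19.263679 y=1.056559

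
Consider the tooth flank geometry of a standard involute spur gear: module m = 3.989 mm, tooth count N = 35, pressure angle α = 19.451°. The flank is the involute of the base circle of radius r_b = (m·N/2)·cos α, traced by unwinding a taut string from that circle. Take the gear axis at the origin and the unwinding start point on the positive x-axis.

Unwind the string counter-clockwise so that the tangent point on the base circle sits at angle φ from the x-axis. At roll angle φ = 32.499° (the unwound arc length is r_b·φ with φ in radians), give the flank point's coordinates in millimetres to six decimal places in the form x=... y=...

pitch radius r_p = m·N/2 = 3.989·35/2 = 69.807500
base radius r_b = r_p·cos α = 69.807500·cos 19.451° = 65.823350
roll angle φ = 32.499° = 0.56721455 rad
x = r_b·(cos φ + φ·sin φ) = 65.823350·(0.84340082 + 0.56721455·0.53728489) = 75.575516
y = r_b·(sin φ − φ·cos φ) = 65.823350·(0.53728489 − 0.56721455·0.84340082) = 3.876710

x=75.575516 y=3.876710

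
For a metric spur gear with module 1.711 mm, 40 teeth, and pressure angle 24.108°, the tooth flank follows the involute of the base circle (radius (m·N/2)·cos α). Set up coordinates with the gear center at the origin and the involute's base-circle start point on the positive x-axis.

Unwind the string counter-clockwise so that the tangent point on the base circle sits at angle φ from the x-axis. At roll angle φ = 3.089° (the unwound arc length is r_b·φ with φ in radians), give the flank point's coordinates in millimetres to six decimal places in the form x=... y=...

pitch radius r_p = m·N/2 = 1.711·40/2 = 34.220000
base radius r_b = r_p·cos α = 34.220000·cos 24.108° = 31.235234
roll angle φ = 3.089° = 0.05391322 rad
x = r_b·(cos φ + φ·sin φ) = 31.235234·(0.99854703 + 0.05391322·0.05388711) = 31.280596
y = r_b·(sin φ − φ·cos φ) = 31.235234·(0.05388711 − 0.05391322·0.99854703) = 0.001631

x=31.280596 y=0.001631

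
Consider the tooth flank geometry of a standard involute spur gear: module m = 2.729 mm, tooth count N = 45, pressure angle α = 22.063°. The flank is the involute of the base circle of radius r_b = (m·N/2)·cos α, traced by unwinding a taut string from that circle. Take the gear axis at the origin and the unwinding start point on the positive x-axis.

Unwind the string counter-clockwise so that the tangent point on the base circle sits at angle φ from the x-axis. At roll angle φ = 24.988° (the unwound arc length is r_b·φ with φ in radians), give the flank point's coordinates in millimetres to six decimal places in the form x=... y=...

x=62.063307 y=1.543764

pitch radius r_p = m·N/2 = 2.729·45/2 = 61.402500
base radius r_b = r_p·cos α = 61.402500·cos 22.063° = 56.906080
roll angle φ = 24.988° = 0.43612287 rad
x = r_b·(cos φ + φ·sin φ) = 56.906080·(0.90639628 + 0.43612287·0.42242844) = 62.063307
y = r_b·(sin φ − φ·cos φ) = 56.906080·(0.42242844 − 0.43612287·0.90639628) = 1.543764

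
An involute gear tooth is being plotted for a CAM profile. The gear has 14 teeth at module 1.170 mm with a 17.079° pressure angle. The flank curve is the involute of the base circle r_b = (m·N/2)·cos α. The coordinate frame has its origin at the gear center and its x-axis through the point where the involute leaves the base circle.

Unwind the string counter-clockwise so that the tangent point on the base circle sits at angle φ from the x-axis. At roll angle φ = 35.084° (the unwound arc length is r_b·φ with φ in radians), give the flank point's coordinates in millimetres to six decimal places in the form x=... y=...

x=9.161795 y=0.576983

pitch radius r_p = m·N/2 = 1.170·14/2 = 8.190000
base radius r_b = r_p·cos α = 8.190000·cos 17.079° = 7.828827
roll angle φ = 35.084° = 0.61233131 rad
x = r_b·(cos φ + φ·sin φ) = 7.828827·(0.81831026 + 0.61233131·0.57477676) = 9.161795
y = r_b·(sin φ − φ·cos φ) = 7.828827·(0.57477676 − 0.61233131·0.81831026) = 0.576983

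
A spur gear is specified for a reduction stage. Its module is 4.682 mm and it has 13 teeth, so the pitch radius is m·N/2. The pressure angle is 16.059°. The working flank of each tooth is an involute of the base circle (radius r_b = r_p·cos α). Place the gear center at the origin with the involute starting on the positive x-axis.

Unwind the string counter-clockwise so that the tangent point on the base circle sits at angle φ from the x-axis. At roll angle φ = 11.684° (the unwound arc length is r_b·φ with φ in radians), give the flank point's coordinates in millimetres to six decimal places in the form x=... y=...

pitch radius r_p = m·N/2 = 4.682·13/2 = 30.433000
base radius r_b = r_p·cos α = 30.433000·cos 16.059° = 29.245424
roll angle φ = 11.684° = 0.20392427 rad
x = r_b·(cos φ + φ·sin φ) = 29.245424·(0.97927940 + 0.20392427·0.20251384) = 29.847204
y = r_b·(sin φ − φ·cos φ) = 29.245424·(0.20251384 − 0.20392427·0.97927940) = 0.082326

x=29.847204 y=0.082326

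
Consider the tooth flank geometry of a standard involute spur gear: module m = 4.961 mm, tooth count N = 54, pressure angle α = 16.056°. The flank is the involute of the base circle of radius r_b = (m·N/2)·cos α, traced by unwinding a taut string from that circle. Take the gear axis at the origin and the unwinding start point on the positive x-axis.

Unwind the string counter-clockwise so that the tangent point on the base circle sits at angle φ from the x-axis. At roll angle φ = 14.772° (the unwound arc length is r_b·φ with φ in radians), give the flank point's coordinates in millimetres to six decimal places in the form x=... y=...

x=132.929292 y=0.730452

pitch radius r_p = m·N/2 = 4.961·54/2 = 133.947000
base radius r_b = r_p·cos α = 133.947000·cos 16.056° = 128.721973
roll angle φ = 14.772° = 0.25782004 rad
x = r_b·(cos φ + φ·sin φ) = 128.721973·(0.96694811 + 0.25782004·0.25497325) = 132.929292
y = r_b·(sin φ − φ·cos φ) = 128.721973·(0.25497325 − 0.25782004·0.96694811) = 0.730452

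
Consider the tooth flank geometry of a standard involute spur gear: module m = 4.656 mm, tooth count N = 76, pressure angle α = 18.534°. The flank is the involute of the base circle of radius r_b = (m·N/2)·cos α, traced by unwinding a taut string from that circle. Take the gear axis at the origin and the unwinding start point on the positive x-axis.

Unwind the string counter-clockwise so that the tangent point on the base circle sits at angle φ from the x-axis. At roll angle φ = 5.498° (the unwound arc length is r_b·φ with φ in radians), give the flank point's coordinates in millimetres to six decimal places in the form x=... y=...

x=168.522214 y=0.049362

pitch radius r_p = m·N/2 = 4.656·76/2 = 176.928000
base radius r_b = r_p·cos α = 176.928000·cos 18.534° = 167.751664
roll angle φ = 5.498° = 0.09595820 rad
x = r_b·(cos φ + φ·sin φ) = 167.751664·(0.99539954 + 0.09595820·0.09581101) = 168.522214
y = r_b·(sin φ − φ·cos φ) = 167.751664·(0.09581101 − 0.09595820·0.99539954) = 0.049362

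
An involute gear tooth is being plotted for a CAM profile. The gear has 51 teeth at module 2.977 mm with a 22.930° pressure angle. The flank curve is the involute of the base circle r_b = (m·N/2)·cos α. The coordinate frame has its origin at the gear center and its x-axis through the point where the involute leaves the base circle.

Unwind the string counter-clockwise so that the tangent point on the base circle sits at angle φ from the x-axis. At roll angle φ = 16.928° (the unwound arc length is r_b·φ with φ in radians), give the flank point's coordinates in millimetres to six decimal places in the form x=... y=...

pitch radius r_p = m·N/2 = 2.977·51/2 = 75.913500
base radius r_b = r_p·cos α = 75.913500·cos 22.930° = 69.914932
roll angle φ = 16.928° = 0.29544934 rad
x = r_b·(cos φ + φ·sin φ) = 69.914932·(0.95667141 + 0.29544934·0.29116975) = 72.900112
y = r_b·(sin φ − φ·cos φ) = 69.914932·(0.29116975 − 0.29544934·0.95667141) = 0.595802

x=72.900112 y=0.595802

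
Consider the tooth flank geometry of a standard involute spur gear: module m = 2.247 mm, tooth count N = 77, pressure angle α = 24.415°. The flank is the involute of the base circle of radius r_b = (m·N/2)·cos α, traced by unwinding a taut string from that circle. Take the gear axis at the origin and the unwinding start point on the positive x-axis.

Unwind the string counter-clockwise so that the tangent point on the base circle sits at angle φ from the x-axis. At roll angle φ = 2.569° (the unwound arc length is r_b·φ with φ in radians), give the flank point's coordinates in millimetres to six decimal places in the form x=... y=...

x=78.852573 y=0.002366

pitch radius r_p = m·N/2 = 2.247·77/2 = 86.509500
base radius r_b = r_p·cos α = 86.509500·cos 24.415° = 78.773429
roll angle φ = 2.569° = 0.04483751 rad
x = r_b·(cos φ + φ·sin φ) = 78.773429·(0.99899497 + 0.04483751·0.04482249) = 78.852573
y = r_b·(sin φ − φ·cos φ) = 78.773429·(0.04482249 − 0.04483751·0.99899497) = 0.002366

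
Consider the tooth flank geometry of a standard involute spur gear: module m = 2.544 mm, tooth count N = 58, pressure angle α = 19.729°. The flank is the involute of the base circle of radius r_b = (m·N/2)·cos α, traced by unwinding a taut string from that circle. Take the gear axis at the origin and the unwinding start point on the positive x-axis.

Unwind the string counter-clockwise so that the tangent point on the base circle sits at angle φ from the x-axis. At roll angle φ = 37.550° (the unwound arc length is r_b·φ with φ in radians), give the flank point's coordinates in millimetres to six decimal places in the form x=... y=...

x=82.795509 y=6.240428

pitch radius r_p = m·N/2 = 2.544·58/2 = 73.776000
base radius r_b = r_p·cos α = 73.776000·cos 19.729° = 69.445334
roll angle φ = 37.550° = 0.65537113 rad
x = r_b·(cos φ + φ·sin φ) = 69.445334·(0.79282179 + 0.65537113·0.60945353) = 82.795509
y = r_b·(sin φ − φ·cos φ) = 69.445334·(0.60945353 − 0.65537113·0.79282179) = 6.240428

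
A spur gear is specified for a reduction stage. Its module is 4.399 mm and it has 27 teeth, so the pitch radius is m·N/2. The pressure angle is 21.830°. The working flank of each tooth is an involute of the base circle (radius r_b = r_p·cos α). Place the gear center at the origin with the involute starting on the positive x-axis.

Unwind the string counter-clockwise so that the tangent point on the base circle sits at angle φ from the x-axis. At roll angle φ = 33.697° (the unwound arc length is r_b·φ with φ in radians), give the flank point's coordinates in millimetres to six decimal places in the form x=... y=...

pitch radius r_p = m·N/2 = 4.399·27/2 = 59.386500
base radius r_b = r_p·cos α = 59.386500·cos 21.830° = 55.127968
roll angle φ = 33.697° = 0.58812360 rad
x = r_b·(cos φ + φ·sin φ) = 55.127968·(0.83198317 + 0.58812360·0.55480087) = 63.853329
y = r_b·(sin φ − φ·cos φ) = 55.127968·(0.55480087 − 0.58812360·0.83198317) = 3.610437

x=63.853329 y=3.610437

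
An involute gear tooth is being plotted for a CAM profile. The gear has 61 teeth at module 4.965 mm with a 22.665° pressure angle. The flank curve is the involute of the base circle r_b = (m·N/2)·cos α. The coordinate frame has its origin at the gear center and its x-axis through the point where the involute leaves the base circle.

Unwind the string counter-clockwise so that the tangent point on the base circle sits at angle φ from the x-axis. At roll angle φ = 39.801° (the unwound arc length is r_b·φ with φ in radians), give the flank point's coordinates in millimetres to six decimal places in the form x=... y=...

pitch radius r_p = m·N/2 = 4.965·61/2 = 151.432500
base radius r_b = r_p·cos α = 151.432500·cos 22.665° = 139.737921
roll angle φ = 39.801° = 0.69465850 rad
x = r_b·(cos φ + φ·sin φ) = 139.737921·(0.76827235 + 0.69465850·0.64012311) = 169.493617
y = r_b·(sin φ − φ·cos φ) = 139.737921·(0.64012311 − 0.69465850·0.76827235) = 14.873172

x=169.493617 y=14.873172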